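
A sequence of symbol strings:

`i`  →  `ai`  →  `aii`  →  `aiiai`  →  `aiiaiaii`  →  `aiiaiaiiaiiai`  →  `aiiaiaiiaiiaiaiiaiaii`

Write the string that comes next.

From term 3 onward, concatenate the last term with the second-to-last: ai·i = aii, aii·ai = aiiai, …
Continuing: aiiaiaiiaiiaiaiiaiaii · aiiaiaiiaiiai gives term 8.

aiiaiaiiaiiaiaiiaiaiiaiiaiaiiaiiai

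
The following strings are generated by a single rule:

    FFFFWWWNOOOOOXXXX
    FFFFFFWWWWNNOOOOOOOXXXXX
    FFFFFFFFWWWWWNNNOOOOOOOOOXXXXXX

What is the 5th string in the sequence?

FFFFFFFFFFFFWWWWWWWNNNNNOOOOOOOOOOOOOXXXXXXXX

The n-th term is 2n-2 F's then n W's then n-2 N's then 2n-1 O's then n+1 X's, where the shown terms are n = 3, 4, 5.
Setting n = 7 gives 12, 7, 5, 13, 8 characters in each block.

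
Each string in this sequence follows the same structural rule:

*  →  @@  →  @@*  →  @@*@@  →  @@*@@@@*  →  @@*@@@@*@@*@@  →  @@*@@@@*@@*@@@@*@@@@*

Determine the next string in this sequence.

@@*@@@@*@@*@@@@*@@@@*@@*@@@@*@@*@@

From term 3 onward, concatenate the last term with the second-to-last: @@·* = @@*, @@*·@@ = @@*@@, …
The next term joins @@*@@@@*@@*@@@@*@@@@* and @@*@@@@*@@*@@.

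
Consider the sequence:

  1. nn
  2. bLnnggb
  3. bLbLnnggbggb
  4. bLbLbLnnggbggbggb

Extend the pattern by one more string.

Each term wraps the previous one in bL on the left and ggb on the right.
Applying this once more to bLbLbLnnggbggbggb:

bLbLbLbLnnggbggbggbggb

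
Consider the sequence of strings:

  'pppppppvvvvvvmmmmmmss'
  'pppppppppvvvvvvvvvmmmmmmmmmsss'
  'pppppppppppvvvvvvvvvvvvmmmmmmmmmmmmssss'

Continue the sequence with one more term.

Each string has the form p^{2n+3} v^{3n} m^{3n} s^{n}, where the shown terms are n = 2, 3, 4.
For the next term, n = 5, so the run lengths are 13, 15, 15, 5.

pppppppppppppvvvvvvvvvvvvvvvmmmmmmmmmmmmmmmsssss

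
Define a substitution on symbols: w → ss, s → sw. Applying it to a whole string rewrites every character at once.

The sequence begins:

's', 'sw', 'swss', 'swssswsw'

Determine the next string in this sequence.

swssswswswssswss

Apply φ to swssswsw symbol by symbol: s→sw, w→ss, s→sw, s→sw, s→sw, w→ss, s→sw, w→ss; joined: sw ss sw sw sw ss sw ss.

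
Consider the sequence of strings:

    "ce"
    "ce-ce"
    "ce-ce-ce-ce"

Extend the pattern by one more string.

s(k+1) = s(k)·-·s(k) — each term doubles the last with '-' between the halves.
Doubling ce-ce-ce-ce with '-' between the halves:

ce-ce-ce-ce-ce-ce-ce-ce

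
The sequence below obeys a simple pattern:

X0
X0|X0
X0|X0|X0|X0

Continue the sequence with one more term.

X0|X0|X0|X0|X0|X0|X0|X0

Every step duplicates the string with '|' between the halves.
One more doubling of X0|X0|X0|X0 gives the answer.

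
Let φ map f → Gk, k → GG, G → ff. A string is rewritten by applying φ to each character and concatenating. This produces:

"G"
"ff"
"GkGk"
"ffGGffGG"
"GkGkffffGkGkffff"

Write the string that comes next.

Rewriting the 16 symbols of GkGkffffGkGkffff one by one yields ff GG ff GG Gk Gk Gk Gk ff GG ff GG Gk Gk Gk Gk; concatenated:

ffGGffGGGkGkGkGkffGGffGGGkGkGkGk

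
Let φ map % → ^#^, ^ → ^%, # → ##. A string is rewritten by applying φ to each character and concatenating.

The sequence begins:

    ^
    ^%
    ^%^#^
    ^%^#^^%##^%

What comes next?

Expanding ^%^#^^%##^%: ^→^%, %→^#^, ^→^%, #→##, ^→^%, ^→^%, %→^#^, #→##, #→##, ^→^%, %→^#^. Concatenated: ^% ^#^ ^% ## ^% ^% ^#^ ## ## ^% ^#^.

^%^#^^%##^%^%^#^####^%^#^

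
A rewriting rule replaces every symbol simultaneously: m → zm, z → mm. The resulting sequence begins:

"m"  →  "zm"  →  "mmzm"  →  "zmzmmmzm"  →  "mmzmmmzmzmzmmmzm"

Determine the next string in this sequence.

Applying the rule to each of the 16 symbols of mmzmmmzmzmzmmmzm gives the pieces zm zm mm zm zm zm mm zm mm zm mm zm zm zm mm zm, which concatenate to the answer.

zmzmmmzmzmzmmmzmmmzmmmzmzmzmmmzm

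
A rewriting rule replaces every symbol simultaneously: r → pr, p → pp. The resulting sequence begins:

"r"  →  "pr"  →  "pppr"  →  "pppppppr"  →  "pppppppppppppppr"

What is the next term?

Rewriting the 16 symbols of pppppppppppppppr one by one yields pp pp pp pp pp pp pp pp pp pp pp pp pp pp pp pr; concatenated:

pppppppppppppppppppppppppppppppr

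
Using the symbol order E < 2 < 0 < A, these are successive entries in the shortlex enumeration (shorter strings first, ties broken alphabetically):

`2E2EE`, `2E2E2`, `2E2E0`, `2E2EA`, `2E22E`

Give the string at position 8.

Stepping forward 3 times from 2E22E: 2E22E → 2E222 → 2E220, then the target.

2E22A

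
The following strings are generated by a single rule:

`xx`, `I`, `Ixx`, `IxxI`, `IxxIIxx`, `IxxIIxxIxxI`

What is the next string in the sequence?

IxxIIxxIxxIIxxIIxx

Each term (from the third on) is the previous term followed by the one before it: term 3 = I·xx = Ixx.
Continuing: IxxIIxxIxxI · IxxIIxx gives term 7.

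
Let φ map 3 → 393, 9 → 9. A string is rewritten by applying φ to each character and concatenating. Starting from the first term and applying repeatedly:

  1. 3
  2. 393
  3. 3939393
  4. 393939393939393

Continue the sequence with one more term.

Applying the rule to each of the 15 symbols of 393939393939393 gives the pieces 393 9 393 9 393 9 393 9 393 9 393 9 393 9 393, which concatenate to the answer.

3939393939393939393939393939393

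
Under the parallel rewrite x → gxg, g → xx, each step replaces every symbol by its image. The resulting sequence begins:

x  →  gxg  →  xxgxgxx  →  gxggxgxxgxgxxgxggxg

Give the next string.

Replace each of the 19 characters of gxggxgxxgxgxxgxggxg in place — xx gxg xx xx gxg xx gxg gxg xx gxg xx gxg gxg xx gxg xx xx gxg xx — and concatenate.

xxgxgxxxxgxgxxgxggxgxxgxgxxgxggxgxxgxgxxxxgxgxx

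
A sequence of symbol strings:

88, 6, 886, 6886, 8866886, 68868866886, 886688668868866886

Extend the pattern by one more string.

From term 3 onward, concatenate the second-to-last term with the last: 88·6 = 886, 6·886 = 6886, …
So term 8 is 68868866886·886688668868866886.

68868866886886688668868866886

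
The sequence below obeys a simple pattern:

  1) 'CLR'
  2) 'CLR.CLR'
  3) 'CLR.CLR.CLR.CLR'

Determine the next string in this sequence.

Every step duplicates the string with '.' between the halves.
One more doubling of CLR.CLR.CLR.CLR gives the answer.

CLR.CLR.CLR.CLR.CLR.CLR.CLR.CLR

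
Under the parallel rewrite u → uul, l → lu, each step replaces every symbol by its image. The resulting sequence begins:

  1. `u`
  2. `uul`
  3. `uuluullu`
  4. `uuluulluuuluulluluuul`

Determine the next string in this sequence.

Rewriting the 21 symbols of uuluulluuuluulluluuul one by one yields uul uul lu uul uul lu lu uul uul uul lu uul uul lu lu uul lu uul uul uul lu; concatenated:

uuluulluuuluulluluuuluuluulluuuluulluluuulluuuluuluullu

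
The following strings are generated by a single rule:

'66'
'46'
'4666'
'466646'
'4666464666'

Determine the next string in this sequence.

4666464666466646

From term 3 onward, concatenate the last term with the second-to-last: 46·66 = 4666, 4666·46 = 466646, …
Continuing: 4666464666 · 466646 gives term 6.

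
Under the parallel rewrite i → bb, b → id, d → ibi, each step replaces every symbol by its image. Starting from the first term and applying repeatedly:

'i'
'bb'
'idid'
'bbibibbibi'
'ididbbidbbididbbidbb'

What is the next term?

Rewriting the 20 symbols of ididbbidbbididbbidbb one by one yields bb ibi bb ibi id id bb ibi id id bb ibi bb ibi id id bb ibi id id; concatenated:

bbibibbibiididbbibiididbbibibbibiididbbibiidid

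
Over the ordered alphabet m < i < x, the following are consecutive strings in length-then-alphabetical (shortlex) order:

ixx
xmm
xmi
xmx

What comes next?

xim

Treat xmx as a base-3 numeral over the given alphabet and add one, carrying through any trailing x's.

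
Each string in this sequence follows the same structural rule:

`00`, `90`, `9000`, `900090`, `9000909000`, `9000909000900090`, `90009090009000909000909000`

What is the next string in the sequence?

900090900090009090009090009000909000900090

This is a Fibonacci-style word recurrence s(k) = s(k−1)·s(k−2): e.g. 90·00 = 9000.
The next term joins 90009090009000909000909000 and 9000909000900090.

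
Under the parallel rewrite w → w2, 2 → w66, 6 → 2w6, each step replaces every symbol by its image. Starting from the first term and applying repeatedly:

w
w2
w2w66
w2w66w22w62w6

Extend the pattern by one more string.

w2w66w22w62w6w2w66w66w22w6w66w22w6

Applying the rule to each of the 13 symbols of w2w66w22w62w6 gives the pieces w2 w66 w2 2w6 2w6 w2 w66 w66 w2 2w6 w66 w2 2w6, which concatenate to the answer.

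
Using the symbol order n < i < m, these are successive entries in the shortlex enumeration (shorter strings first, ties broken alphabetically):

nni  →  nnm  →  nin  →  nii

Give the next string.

Treat nii as a base-3 numeral over the given alphabet and add one, carrying through any trailing m's.

nim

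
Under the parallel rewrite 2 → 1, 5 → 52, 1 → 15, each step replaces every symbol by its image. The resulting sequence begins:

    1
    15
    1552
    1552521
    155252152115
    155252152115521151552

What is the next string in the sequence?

1552521521155211515525211515521552521

φ(155252152115521151552) expands symbol-by-symbol to 15 52 52 1 52 1 15 52 1 15 15 52 52 1 15 15 52 15 52 52 1; joining the 21 pieces gives the next term.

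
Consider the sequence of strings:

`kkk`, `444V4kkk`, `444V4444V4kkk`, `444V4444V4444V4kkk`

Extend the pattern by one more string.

444V4444V4444V4444V4kkk

The strings grow by a fixed prefix 444V4 each time.
One more step from 444V4444V4444V4kkk gives the answer.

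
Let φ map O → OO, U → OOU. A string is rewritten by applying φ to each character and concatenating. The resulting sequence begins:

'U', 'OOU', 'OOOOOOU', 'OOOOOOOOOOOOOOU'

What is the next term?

φ(OOOOOOOOOOOOOOU) expands symbol-by-symbol to OO OO OO OO OO OO OO OO OO OO OO OO OO OO OOU; joining the 15 pieces gives the next term.

OOOOOOOOOOOOOOOOOOOOOOOOOOOOOOU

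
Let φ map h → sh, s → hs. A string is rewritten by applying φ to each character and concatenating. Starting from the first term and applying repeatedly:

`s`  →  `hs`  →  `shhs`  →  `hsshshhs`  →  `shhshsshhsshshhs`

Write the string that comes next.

Applying the rule to each of the 16 symbols of shhshsshhsshshhs gives the pieces hs sh sh hs sh hs hs sh sh hs hs sh hs sh sh hs, which concatenate to the answer.

hsshshhsshhshsshshhshsshhsshshhs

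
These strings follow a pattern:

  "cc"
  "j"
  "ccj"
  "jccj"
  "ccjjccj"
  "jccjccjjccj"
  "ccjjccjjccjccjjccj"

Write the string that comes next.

jccjccjjccjccjjccjjccjccjjccj

From term 3 onward, concatenate the second-to-last term with the last: cc·j = ccj, j·ccj = jccj, …
So term 8 is jccjccjjccj·ccjjccjjccjccjjccj.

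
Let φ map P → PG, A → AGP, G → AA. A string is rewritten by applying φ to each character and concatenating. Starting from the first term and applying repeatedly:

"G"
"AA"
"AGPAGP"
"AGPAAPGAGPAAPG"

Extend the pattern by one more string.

AGPAAPGAGPAGPPGAAAGPAAPGAGPAGPPGAA

φ(AGPAAPGAGPAAPG) expands symbol-by-symbol to AGP AA PG AGP AGP PG AA AGP AA PG AGP AGP PG AA; joining the 14 pieces gives the next term.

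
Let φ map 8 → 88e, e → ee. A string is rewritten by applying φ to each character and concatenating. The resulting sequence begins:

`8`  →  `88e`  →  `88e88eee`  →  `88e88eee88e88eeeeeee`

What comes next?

88e88eee88e88eeeeeee88e88eee88e88eeeeeeeeeeeeeee

Applying the rule to each of the 20 symbols of 88e88eee88e88eeeeeee gives the pieces 88e 88e ee 88e 88e ee ee ee 88e 88e ee 88e 88e ee ee ee ee ee ee ee, which concatenate to the answer.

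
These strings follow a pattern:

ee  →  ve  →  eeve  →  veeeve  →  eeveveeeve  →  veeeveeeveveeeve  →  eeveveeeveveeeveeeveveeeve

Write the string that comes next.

From term 3 onward, concatenate the second-to-last term with the last: ee·ve = eeve, ve·eeve = veeeve, …
The next term joins veeeveeeveveeeve and eeveveeeveveeeveeeveveeeve.

veeeveeeveveeeveeeveveeeveveeeveeeveveeeve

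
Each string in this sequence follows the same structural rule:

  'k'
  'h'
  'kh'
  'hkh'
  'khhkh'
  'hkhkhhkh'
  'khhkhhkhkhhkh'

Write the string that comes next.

hkhkhhkhkhhkhhkhkhhkh

This is a Fibonacci-style word recurrence s(k) = s(k−2)·s(k−1): e.g. k·h = kh.
The next term joins hkhkhhkh and khhkhhkhkhhkh.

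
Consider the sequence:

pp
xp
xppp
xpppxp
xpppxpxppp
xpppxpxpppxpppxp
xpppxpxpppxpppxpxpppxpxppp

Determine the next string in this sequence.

xpppxpxpppxpppxpxpppxpxpppxpppxpxpppxpppxp

Each term (from the third on) is the previous term followed by the one before it: term 3 = xp·pp = xppp.
So term 8 is xpppxpxpppxpppxpxpppxpxppp·xpppxpxpppxpppxp.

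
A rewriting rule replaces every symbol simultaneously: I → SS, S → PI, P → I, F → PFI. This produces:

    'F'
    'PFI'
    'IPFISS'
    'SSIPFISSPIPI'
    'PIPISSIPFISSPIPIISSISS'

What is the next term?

φ(PIPISSIPFISSPIPIISSISS) expands symbol-by-symbol to I SS I SS PI PI SS I PFI SS PI PI I SS I SS SS PI PI SS PI PI; joining the 22 pieces gives the next term.

ISSISSPIPISSIPFISSPIPIISSISSSSPIPISSPIPI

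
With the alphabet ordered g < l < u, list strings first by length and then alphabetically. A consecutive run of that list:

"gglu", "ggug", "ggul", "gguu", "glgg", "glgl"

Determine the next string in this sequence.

glgu

Treat glgl as a base-3 numeral over the given alphabet and add one, carrying through any trailing u's.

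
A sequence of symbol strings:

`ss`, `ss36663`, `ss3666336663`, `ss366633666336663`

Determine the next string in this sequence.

Every step adds 36663 to the end: s(k+1) = s(k)·36663.
One more step from ss366633666336663 gives the answer.

ss36663366633666336663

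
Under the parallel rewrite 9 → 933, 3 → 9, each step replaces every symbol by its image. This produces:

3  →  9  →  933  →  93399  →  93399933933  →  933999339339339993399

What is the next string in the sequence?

φ(933999339339339993399) expands symbol-by-symbol to 933 9 9 933 933 933 9 9 933 9 9 933 9 9 933 933 933 9 9 933 933; joining the 21 pieces gives the next term.

9339993393393399933999339993393393399933933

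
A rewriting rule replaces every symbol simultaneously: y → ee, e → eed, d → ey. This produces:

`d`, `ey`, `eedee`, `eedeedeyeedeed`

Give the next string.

eedeedeyeedeedeyeedeeeedeedeyeedeedey

Replace each of the 14 characters of eedeedeyeedeed in place — eed eed ey eed eed ey eed ee eed eed ey eed eed ey — and concatenate.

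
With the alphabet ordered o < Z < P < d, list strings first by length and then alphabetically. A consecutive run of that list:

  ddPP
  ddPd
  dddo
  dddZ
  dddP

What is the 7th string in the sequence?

Continuing the enumeration 2 steps past dddP: dddP → dddd → (answer).

ooooo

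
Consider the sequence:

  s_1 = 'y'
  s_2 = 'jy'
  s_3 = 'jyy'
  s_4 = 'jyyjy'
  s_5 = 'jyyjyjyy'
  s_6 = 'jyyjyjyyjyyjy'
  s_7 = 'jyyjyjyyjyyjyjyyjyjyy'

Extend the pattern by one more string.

jyyjyjyyjyyjyjyyjyjyyjyyjyjyyjyyjy

This is a Fibonacci-style word recurrence s(k) = s(k−1)·s(k−2): e.g. jy·y = jyy.
So term 8 is jyyjyjyyjyyjyjyyjyjyy·jyyjyjyyjyyjy.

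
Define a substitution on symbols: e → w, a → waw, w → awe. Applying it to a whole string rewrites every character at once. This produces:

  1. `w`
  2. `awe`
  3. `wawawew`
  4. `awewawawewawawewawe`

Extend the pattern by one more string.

Applying the rule to each of the 19 symbols of awewawawewawawewawe gives the pieces waw awe w awe waw awe waw awe w awe waw awe waw awe w awe waw awe w, which concatenate to the answer.

wawawewawewawawewawawewawewawawewawawewawewawawew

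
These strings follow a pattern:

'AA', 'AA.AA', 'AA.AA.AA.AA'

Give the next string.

s(k+1) = s(k)·.·s(k) — each term doubles the last with '.' between the halves.
So the next term is two copies of AA.AA.AA.AA with '.' between the halves.

AA.AA.AA.AA.AA.AA.AA.AA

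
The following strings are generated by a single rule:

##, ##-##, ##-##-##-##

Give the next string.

##-##-##-##-##-##-##-##

s(k+1) = s(k)·-·s(k) — each term doubles the last with '-' between the halves.
So the next term is two copies of ##-##-##-## with '-' between the halves.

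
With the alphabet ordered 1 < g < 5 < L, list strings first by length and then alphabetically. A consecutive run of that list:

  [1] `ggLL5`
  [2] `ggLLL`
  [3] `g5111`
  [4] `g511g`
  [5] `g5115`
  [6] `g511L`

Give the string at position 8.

g51gg

Advancing 2 positions from g511L through g511L → g51g1 reaches term 8.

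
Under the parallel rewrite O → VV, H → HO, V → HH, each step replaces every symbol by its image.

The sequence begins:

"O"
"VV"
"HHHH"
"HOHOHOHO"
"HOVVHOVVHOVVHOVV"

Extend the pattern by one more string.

Rewriting the 16 symbols of HOVVHOVVHOVVHOVV one by one yields HO VV HH HH HO VV HH HH HO VV HH HH HO VV HH HH; concatenated:

HOVVHHHHHOVVHHHHHOVVHHHHHOVVHHHH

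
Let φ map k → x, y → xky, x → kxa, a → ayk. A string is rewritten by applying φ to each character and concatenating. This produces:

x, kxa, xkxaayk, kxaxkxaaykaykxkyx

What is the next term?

Replace each of the 17 characters of kxaxkxaaykaykxkyx in place — x kxa ayk kxa x kxa ayk ayk xky x ayk xky x kxa x xky kxa — and concatenate.

xkxaaykkxaxkxaaykaykxkyxaykxkyxkxaxxkykxa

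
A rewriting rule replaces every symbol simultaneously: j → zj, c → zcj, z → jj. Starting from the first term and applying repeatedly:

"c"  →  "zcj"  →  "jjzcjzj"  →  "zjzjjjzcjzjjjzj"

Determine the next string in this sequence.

jjzjjjzjzjzjjjzcjzjjjzjzjzjjjzj

φ(zjzjjjzcjzjjjzj) expands symbol-by-symbol to jj zj jj zj zj zj jj zcj zj jj zj zj zj jj zj; joining the 15 pieces gives the next term.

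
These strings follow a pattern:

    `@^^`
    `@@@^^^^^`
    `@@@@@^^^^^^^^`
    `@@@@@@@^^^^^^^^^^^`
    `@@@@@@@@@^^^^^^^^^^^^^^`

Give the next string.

@@@@@@@@@@@^^^^^^^^^^^^^^^^^

The n-th term is 2n-1 @'s then 3n-1 ^'s (n = 1, 2, …).
For the next term, n = 6, so the run lengths are 11, 17.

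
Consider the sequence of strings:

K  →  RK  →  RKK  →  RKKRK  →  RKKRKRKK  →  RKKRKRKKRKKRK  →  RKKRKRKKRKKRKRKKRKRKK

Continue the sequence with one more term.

RKKRKRKKRKKRKRKKRKRKKRKKRKRKKRKKRK

This is a Fibonacci-style word recurrence s(k) = s(k−1)·s(k−2): e.g. RK·K = RKK.
So term 8 is RKKRKRKKRKKRKRKKRKRKK·RKKRKRKKRKKRK.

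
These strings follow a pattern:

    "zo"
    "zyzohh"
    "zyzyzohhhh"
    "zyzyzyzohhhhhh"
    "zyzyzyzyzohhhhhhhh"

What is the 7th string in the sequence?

zyzyzyzyzyzyzohhhhhhhhhhhh

Each term wraps the previous one in zy on the left and hh on the right.
From zyzyzyzyzohhhhhhhh, 2 further steps: zyzyzyzyzohhhhhhhh → zyzyzyzyzyzohhhhhhhhhh → (answer).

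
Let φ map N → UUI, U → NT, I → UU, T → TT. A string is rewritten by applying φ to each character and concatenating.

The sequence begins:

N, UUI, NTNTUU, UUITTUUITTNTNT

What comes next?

Rewriting the 14 symbols of UUITTUUITTNTNT one by one yields NT NT UU TT TT NT NT UU TT TT UUI TT UUI TT; concatenated:

NTNTUUTTTTNTNTUUTTTTUUITTUUITT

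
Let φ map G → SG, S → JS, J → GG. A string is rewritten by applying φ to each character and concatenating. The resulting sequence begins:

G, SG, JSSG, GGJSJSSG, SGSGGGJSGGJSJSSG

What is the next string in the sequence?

JSSGJSSGSGSGGGJSSGSGGGJSGGJSJSSG

Applying the rule to each of the 16 symbols of SGSGGGJSGGJSJSSG gives the pieces JS SG JS SG SG SG GG JS SG SG GG JS GG JS JS SG, which concatenate to the answer.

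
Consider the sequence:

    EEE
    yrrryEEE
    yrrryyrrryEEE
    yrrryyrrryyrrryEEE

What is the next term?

yrrryyrrryyrrryyrrryEEE

The strings grow by a fixed prefix yrrry each time.
One more step from yrrryyrrryyrrryEEE gives the answer.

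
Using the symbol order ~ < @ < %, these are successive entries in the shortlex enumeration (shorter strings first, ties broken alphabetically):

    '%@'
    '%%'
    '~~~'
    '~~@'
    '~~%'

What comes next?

The successor of ~~% increments the rightmost position that isn't already % and resets every position after it to ~.

~@~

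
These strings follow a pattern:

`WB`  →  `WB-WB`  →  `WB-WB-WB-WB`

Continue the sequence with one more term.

WB-WB-WB-WB-WB-WB-WB-WB

Every step duplicates the string with '-' between the halves.
One more doubling of WB-WB-WB-WB gives the answer.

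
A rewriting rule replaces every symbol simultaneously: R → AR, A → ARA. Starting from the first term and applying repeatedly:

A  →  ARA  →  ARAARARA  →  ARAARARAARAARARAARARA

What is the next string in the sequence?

φ(ARAARARAARAARARAARARA) expands symbol-by-symbol to ARA AR ARA ARA AR ARA AR ARA ARA AR ARA ARA AR ARA AR ARA ARA AR ARA AR ARA; joining the 21 pieces gives the next term.

ARAARARAARAARARAARARAARAARARAARAARARAARARAARAARARAARARA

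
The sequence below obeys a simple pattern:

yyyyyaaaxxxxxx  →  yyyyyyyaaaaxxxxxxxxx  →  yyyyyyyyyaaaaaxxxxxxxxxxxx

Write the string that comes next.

Term n consists of 2n+1 y's, followed by n+1 a's, followed by 3n x's, where the shown terms are n = 2, 3, 4.
For the next term, n = 5, so the run lengths are 11, 6, 15.

yyyyyyyyyyyaaaaaaxxxxxxxxxxxxxxx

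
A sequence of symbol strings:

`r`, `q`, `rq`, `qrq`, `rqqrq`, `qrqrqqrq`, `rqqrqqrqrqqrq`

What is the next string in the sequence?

qrqrqqrqrqqrqqrqrqqrq

From term 3 onward, concatenate the second-to-last term with the last: r·q = rq, q·rq = qrq, …
Continuing: qrqrqqrq · rqqrqqrqrqqrq gives term 8.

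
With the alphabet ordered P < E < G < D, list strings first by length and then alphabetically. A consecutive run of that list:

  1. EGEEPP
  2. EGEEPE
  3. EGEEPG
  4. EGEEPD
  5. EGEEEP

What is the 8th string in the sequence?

Stepping forward 3 times from EGEEEP: EGEEEP → EGEEEE → EGEEEG, then the target.

EGEEED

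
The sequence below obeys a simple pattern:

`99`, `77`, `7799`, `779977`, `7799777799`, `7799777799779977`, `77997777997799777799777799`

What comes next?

779977779977997777997777997799777799779977

This is a Fibonacci-style word recurrence s(k) = s(k−1)·s(k−2): e.g. 77·99 = 7799.
So term 8 is 77997777997799777799777799·7799777799779977.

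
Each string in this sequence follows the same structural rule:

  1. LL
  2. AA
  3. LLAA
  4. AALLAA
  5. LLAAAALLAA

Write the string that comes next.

Each term (from the third on) is the two preceding terms concatenated in order: term 3 = LL·AA = LLAA.
So term 6 is AALLAA·LLAAAALLAA.

AALLAALLAAAALLAA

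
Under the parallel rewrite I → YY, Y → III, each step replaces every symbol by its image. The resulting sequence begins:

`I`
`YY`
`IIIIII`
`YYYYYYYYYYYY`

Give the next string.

Rewriting each symbol of YYYYYYYYYYYY: Y→III, Y→III, Y→III, Y→III, Y→III, Y→III, Y→III, Y→III, Y→III, Y→III, Y→III, Y→III, which concatenates to III III III III III III III III III III III III.

IIIIIIIIIIIIIIIIIIIIIIIIIIIIIIIIIIII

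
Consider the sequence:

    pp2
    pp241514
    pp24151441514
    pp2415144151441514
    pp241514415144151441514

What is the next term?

Each term is the previous one with 41514 appended.
Applying this once more to pp241514415144151441514:

pp24151441514415144151441514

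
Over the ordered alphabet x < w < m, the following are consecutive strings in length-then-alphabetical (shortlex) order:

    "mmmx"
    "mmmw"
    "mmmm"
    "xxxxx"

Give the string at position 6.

xxxxm

Continuing the enumeration 2 steps past xxxxx: xxxxx → xxxxw → (answer).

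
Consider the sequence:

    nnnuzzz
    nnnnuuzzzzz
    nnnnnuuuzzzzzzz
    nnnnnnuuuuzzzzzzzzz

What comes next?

nnnnnnnuuuuuzzzzzzzzzzz

The n-th term is n+1 n's then n-1 u's then 2n-1 z's, where the shown terms are n = 2, 3, 4, 5.
At n = 6 the blocks have lengths 7, 5, 11.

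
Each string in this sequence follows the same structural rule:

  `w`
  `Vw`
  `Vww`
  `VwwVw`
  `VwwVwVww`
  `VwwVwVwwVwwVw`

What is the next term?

Each term (from the third on) is the previous term followed by the one before it: term 3 = Vw·w = Vww.
Continuing: VwwVwVwwVwwVw · VwwVwVww gives term 7.

VwwVwVwwVwwVwVwwVwVww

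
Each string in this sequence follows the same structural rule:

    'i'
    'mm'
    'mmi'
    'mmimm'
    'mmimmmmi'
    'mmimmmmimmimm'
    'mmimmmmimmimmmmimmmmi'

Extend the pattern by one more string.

mmimmmmimmimmmmimmmmimmimmmmimmimm

This is a Fibonacci-style word recurrence s(k) = s(k−1)·s(k−2): e.g. mm·i = mmi.
The next term joins mmimmmmimmimmmmimmmmi and mmimmmmimmimm.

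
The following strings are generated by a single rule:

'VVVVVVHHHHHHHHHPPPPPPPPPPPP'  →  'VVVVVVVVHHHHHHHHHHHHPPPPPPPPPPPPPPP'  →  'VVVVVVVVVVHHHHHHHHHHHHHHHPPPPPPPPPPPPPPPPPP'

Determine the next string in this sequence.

The n-th term is 2n V's then 3n H's then 3n+3 P's, where the shown terms are n = 3, 4, 5.
Setting n = 6 gives 12, 18, 21 characters in each block.

VVVVVVVVVVVVHHHHHHHHHHHHHHHHHHPPPPPPPPPPPPPPPPPPPPP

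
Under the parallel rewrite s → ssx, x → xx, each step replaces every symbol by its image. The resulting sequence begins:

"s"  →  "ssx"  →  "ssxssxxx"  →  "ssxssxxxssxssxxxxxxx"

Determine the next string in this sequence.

ssxssxxxssxssxxxxxxxssxssxxxssxssxxxxxxxxxxxxxxx

Applying the rule to each of the 20 symbols of ssxssxxxssxssxxxxxxx gives the pieces ssx ssx xx ssx ssx xx xx xx ssx ssx xx ssx ssx xx xx xx xx xx xx xx, which concatenate to the answer.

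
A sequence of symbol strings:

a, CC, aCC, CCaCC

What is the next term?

This is a Fibonacci-style word recurrence s(k) = s(k−2)·s(k−1): e.g. a·CC = aCC.
So term 5 is aCC·CCaCC.

aCCCCaCC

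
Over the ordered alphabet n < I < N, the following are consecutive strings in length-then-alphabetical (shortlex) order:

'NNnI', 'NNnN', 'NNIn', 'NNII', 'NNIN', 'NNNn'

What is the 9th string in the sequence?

Continuing the enumeration 3 steps past NNNn: NNNn → NNNI → NNNN → (answer).

nnnnn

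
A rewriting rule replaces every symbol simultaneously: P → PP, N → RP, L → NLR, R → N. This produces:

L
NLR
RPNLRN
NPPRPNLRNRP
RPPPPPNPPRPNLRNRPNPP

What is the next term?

φ(RPPPPPNPPRPNLRNRPNPP) expands symbol-by-symbol to N PP PP PP PP PP RP PP PP N PP RP NLR N RP N PP RP PP PP; joining the 20 pieces gives the next term.

NPPPPPPPPPPRPPPPPNPPRPNLRNRPNPPRPPPPP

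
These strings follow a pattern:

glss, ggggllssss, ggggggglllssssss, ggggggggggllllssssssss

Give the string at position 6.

The n-th term is 3n-2 g's then n l's then 2n s's (n = 1, 2, …).
At n = 6 the blocks have lengths 16, 6, 12.

ggggggggggggggggllllllssssssssssss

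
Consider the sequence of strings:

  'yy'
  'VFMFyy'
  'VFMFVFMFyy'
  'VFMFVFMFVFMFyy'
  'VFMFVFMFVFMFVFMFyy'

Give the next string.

Each term is the previous one with VFMF prepended.
Applying this once more to VFMFVFMFVFMFVFMFyy:

VFMFVFMFVFMFVFMFVFMFyy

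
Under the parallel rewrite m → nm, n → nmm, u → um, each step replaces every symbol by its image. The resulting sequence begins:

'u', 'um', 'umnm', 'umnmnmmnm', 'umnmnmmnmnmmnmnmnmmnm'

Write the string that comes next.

Replace each of the 21 characters of umnmnmmnmnmmnmnmnmmnm in place — um nm nmm nm nmm nm nm nmm nm nmm nm nm nmm nm nmm nm nmm nm nm nmm nm — and concatenate.

umnmnmmnmnmmnmnmnmmnmnmmnmnmnmmnmnmmnmnmmnmnmnmmnm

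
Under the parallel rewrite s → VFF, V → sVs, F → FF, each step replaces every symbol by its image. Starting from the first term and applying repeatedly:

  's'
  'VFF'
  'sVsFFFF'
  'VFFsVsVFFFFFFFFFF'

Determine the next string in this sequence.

sVsFFFFVFFsVsVFFsVsFFFFFFFFFFFFFFFFFFFF

Applying the rule to each of the 17 symbols of VFFsVsVFFFFFFFFFF gives the pieces sVs FF FF VFF sVs VFF sVs FF FF FF FF FF FF FF FF FF FF, which concatenate to the answer.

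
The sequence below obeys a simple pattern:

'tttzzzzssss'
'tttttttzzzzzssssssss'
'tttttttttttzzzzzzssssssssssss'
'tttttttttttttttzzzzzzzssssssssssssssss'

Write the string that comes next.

tttttttttttttttttttzzzzzzzzssssssssssssssssssss

The n-th term is 4n-1 t's then n+3 z's then 4n s's (n = 1, 2, …).
At n = 5 the blocks have lengths 19, 8, 20.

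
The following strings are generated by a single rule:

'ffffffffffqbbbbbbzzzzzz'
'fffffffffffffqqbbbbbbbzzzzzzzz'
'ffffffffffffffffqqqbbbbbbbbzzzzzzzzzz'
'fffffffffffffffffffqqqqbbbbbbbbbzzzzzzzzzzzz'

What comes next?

The n-th term is 3n+1 f's then n-2 q's then n+3 b's then 2n z's, where the shown terms are n = 3, 4, 5, 6.
At n = 7 the blocks have lengths 22, 5, 10, 14.

ffffffffffffffffffffffqqqqqbbbbbbbbbbzzzzzzzzzzzzzz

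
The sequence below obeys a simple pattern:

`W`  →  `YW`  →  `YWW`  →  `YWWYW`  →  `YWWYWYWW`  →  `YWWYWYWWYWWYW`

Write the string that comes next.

YWWYWYWWYWWYWYWWYWYWW

From term 3 onward, concatenate the last term with the second-to-last: YW·W = YWW, YWW·YW = YWWYW, …
The next term joins YWWYWYWWYWWYW and YWWYWYWW.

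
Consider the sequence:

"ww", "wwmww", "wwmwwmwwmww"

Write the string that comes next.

Each string is two copies of the previous one joined by 'm'.
Doubling wwmwwmwwmww with 'm' between the halves:

wwmwwmwwmwwmwwmwwmwwmww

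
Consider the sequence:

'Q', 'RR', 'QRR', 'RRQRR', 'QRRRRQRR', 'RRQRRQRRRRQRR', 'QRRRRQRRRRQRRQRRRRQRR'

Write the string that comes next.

Each term (from the third on) is the two preceding terms concatenated in order: term 3 = Q·RR = QRR.
So term 8 is RRQRRQRRRRQRR·QRRRRQRRRRQRRQRRRRQRR.

RRQRRQRRRRQRRQRRRRQRRRRQRRQRRRRQRR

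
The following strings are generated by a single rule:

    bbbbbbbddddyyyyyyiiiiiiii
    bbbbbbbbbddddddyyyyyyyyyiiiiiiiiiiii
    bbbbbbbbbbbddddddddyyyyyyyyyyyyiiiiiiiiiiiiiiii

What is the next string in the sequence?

bbbbbbbbbbbbbddddddddddyyyyyyyyyyyyyyyiiiiiiiiiiiiiiiiiiii

Reading off run lengths: b runs 7, 9, 11; d runs 4, 6, 8; y runs 6, 9, 12; i runs 8, 12, 16 — each is linear in n, where the shown terms are n = 2, 3, 4.
At n = 5 the blocks have lengths 13, 10, 15, 20.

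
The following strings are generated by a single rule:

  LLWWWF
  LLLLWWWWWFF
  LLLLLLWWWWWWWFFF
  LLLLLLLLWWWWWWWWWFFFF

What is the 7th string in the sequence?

The n-th term is 2n L's then 2n+1 W's then n F's (n = 1, 2, …).
For term 7, n = 7, so the run lengths are 14, 15, 7.

LLLLLLLLLLLLLLWWWWWWWWWWWWWWWFFFFFFF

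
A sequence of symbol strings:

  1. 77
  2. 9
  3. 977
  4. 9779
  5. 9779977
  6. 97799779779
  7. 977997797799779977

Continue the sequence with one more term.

97799779779977997797799779779

This is a Fibonacci-style word recurrence s(k) = s(k−1)·s(k−2): e.g. 9·77 = 977.
The next term joins 977997797799779977 and 97799779779.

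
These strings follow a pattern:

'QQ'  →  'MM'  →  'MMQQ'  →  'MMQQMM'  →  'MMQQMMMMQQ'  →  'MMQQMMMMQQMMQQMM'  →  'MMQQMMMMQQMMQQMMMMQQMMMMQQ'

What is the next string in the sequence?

From term 3 onward, concatenate the last term with the second-to-last: MM·QQ = MMQQ, MMQQ·MM = MMQQMM, …
The next term joins MMQQMMMMQQMMQQMMMMQQMMMMQQ and MMQQMMMMQQMMQQMM.

MMQQMMMMQQMMQQMMMMQQMMMMQQMMQQMMMMQQMMQQMM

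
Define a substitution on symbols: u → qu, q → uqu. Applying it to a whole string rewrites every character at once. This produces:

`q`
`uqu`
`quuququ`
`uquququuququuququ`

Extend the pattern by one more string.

quuququuququuquququuququuquququuququuququ

Replace each of the 17 characters of uquququuququuququ in place — qu uqu qu uqu qu uqu qu qu uqu qu uqu qu qu uqu qu uqu qu — and concatenate.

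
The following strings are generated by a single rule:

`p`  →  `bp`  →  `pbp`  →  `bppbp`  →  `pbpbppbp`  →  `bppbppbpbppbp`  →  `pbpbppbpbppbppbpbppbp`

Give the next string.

From term 3 onward, concatenate the second-to-last term with the last: p·bp = pbp, bp·pbp = bppbp, …
The next term joins bppbppbpbppbp and pbpbppbpbppbppbpbppbp.

bppbppbpbppbppbpbppbpbppbppbpbppbp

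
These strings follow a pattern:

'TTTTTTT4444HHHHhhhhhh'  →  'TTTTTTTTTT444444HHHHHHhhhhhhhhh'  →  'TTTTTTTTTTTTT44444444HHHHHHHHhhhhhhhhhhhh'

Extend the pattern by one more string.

The n-th term is 3n+1 T's then 2n 4's then 2n H's then 3n h's, where the shown terms are n = 2, 3, 4.
For the next term, n = 5, so the run lengths are 16, 10, 10, 15.

TTTTTTTTTTTTTTTT4444444444HHHHHHHHHHhhhhhhhhhhhhhhh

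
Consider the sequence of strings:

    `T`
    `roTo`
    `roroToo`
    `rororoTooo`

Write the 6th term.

Every step adds ro to the front and o to the end of the previous string.
From rororoTooo, 2 further steps: rororoTooo → rorororoToooo → (answer).

rororororoTooooo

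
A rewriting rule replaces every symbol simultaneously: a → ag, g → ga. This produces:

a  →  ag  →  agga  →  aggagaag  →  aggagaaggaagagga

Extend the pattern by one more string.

Applying the rule to each of the 16 symbols of aggagaaggaagagga gives the pieces ag ga ga ag ga ag ag ga ga ag ag ga ag ga ga ag, which concatenate to the answer.

aggagaaggaagaggagaagaggaaggagaag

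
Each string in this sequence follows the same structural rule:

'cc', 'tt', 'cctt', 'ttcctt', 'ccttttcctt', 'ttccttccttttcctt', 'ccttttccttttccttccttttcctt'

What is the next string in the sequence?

From term 3 onward, concatenate the second-to-last term with the last: cc·tt = cctt, tt·cctt = ttcctt, …
Continuing: ttccttccttttcctt · ccttttccttttccttccttttcctt gives term 8.

ttccttccttttccttccttttccttttccttccttttcctt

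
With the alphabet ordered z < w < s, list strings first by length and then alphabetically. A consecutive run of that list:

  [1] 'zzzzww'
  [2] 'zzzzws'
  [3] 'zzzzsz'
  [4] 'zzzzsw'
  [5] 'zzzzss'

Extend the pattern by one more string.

The successor of zzzzss increments the rightmost position that isn't already s and resets every position after it to z.

zzzwzz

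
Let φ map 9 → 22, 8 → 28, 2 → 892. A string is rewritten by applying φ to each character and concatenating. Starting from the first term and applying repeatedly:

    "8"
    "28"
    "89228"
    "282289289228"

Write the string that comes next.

892288928922822892282289289228

Apply φ to 282289289228 symbol by symbol: 2→892, 8→28, 2→892, 2→892, 8→28, 9→22, 2→892, 8→28, 9→22, 2→892, 2→892, 8→28; joined: 892 28 892 892 28 22 892 28 22 892 892 28.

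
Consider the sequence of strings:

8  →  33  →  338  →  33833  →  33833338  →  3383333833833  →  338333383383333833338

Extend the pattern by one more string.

Each term (from the third on) is the previous term followed by the one before it: term 3 = 33·8 = 338.
Continuing: 338333383383333833338 · 3383333833833 gives term 8.

3383333833833338333383383333833833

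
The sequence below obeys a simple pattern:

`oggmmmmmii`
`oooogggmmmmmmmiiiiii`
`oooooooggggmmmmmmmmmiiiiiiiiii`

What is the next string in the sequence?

oooooooooogggggmmmmmmmmmmmiiiiiiiiiiiiii

Term n consists of 3n-2 o's, followed by n+1 g's, followed by 2n+3 m's, followed by 4n-2 i's (n = 1, 2, …).
For the next term, n = 4, so the run lengths are 10, 5, 11, 14.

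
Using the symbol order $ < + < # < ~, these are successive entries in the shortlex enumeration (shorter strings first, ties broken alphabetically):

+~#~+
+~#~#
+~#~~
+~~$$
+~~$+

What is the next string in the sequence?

Treat +~~$+ as a base-4 numeral over the given alphabet and add one, carrying through any trailing ~'s.

+~~$#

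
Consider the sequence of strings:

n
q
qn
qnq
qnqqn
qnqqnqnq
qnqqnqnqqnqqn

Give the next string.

qnqqnqnqqnqqnqnqqnqnq

This is a Fibonacci-style word recurrence s(k) = s(k−1)·s(k−2): e.g. q·n = qn.
So term 8 is qnqqnqnqqnqqn·qnqqnqnq.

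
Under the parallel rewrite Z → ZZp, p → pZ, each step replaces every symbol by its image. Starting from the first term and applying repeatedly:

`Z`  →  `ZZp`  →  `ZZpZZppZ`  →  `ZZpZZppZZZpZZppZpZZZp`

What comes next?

ZZpZZppZZZpZZppZpZZZpZZpZZppZZZpZZppZpZZZppZZZpZZpZZppZ

Replace each of the 21 characters of ZZpZZppZZZpZZppZpZZZp in place — ZZp ZZp pZ ZZp ZZp pZ pZ ZZp ZZp ZZp pZ ZZp ZZp pZ pZ ZZp pZ ZZp ZZp ZZp pZ — and concatenate.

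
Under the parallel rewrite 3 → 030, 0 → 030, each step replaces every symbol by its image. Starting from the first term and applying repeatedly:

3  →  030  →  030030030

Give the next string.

Rewriting each symbol of 030030030: 0→030, 3→030, 0→030, 0→030, 3→030, 0→030, 0→030, 3→030, 0→030, which concatenates to 030 030 030 030 030 030 030 030 030.

030030030030030030030030030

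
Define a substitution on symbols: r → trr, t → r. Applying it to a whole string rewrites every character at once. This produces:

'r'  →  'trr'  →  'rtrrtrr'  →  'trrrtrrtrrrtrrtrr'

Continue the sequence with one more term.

Rewriting the 17 symbols of trrrtrrtrrrtrrtrr one by one yields r trr trr trr r trr trr r trr trr trr r trr trr r trr trr; concatenated:

rtrrtrrtrrrtrrtrrrtrrtrrtrrrtrrtrrrtrrtrr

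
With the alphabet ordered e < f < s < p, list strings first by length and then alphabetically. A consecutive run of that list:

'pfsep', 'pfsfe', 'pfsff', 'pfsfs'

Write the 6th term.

Stepping forward 2 times from pfsfs: pfsfs → pfsfp, then the target.

pfsse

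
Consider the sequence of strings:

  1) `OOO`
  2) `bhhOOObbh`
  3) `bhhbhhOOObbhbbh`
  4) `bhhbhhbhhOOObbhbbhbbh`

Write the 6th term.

bhhbhhbhhbhhbhhOOObbhbbhbbhbbhbbh

Every step adds bhh to the front and bbh to the end of the previous string.
From bhhbhhbhhOOObbhbbhbbh, 2 further steps: bhhbhhbhhOOObbhbbhbbh → bhhbhhbhhbhhOOObbhbbhbbhbbh → (answer).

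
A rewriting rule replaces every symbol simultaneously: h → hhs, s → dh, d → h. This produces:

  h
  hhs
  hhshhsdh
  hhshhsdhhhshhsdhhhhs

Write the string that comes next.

hhshhsdhhhshhsdhhhhshhshhsdhhhshhsdhhhhshhshhshhsdh

φ(hhshhsdhhhshhsdhhhhs) expands symbol-by-symbol to hhs hhs dh hhs hhs dh h hhs hhs hhs dh hhs hhs dh h hhs hhs hhs hhs dh; joining the 20 pieces gives the next term.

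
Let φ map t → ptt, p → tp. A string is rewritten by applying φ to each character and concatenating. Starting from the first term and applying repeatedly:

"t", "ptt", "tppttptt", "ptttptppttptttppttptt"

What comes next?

Rewriting the 21 symbols of ptttptppttptttppttptt one by one yields tp ptt ptt ptt tp ptt tp tp ptt ptt tp ptt ptt ptt tp tp ptt ptt tp ptt ptt; concatenated:

tppttpttptttpptttptppttptttppttpttptttptppttptttppttptt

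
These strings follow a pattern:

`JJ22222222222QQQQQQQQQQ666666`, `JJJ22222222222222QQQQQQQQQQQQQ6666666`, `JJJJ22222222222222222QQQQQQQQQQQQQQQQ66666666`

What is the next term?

JJJJJ22222222222222222222QQQQQQQQQQQQQQQQQQQ666666666

Reading off run lengths: J runs 2, 3, 4; 2 runs 11, 14, 17; Q runs 10, 13, 16; 6 runs 6, 7, 8 — each is linear in n, where the shown terms are n = 3, 4, 5.
At n = 6 the blocks have lengths 5, 20, 19, 9.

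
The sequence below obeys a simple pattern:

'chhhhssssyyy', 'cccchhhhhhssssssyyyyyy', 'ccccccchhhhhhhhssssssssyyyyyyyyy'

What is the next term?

cccccccccchhhhhhhhhhssssssssssyyyyyyyyyyyy

Reading off run lengths: c runs 1, 4, 7; h runs 4, 6, 8; s runs 4, 6, 8; y runs 3, 6, 9 — each is linear in n (n = 1, 2, …).
For the next term, n = 4, so the run lengths are 10, 10, 10, 12.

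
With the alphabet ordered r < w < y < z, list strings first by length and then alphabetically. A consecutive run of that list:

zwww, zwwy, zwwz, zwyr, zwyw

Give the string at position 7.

Advancing 2 positions from zwyw through zwyw → zwyy reaches term 7.

zwyz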